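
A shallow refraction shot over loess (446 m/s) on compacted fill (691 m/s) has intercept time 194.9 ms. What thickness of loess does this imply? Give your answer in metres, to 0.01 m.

56.90 m

h = tᵢ·V₁·V₂ / (2·√(V₂²−V₁²)).
√(V₂²−V₁²) = √(691² − 446²) = 527.8 m/s.
h = 0.1949 s × 446 × 691 / (2 × 527.8) = 56.90 m.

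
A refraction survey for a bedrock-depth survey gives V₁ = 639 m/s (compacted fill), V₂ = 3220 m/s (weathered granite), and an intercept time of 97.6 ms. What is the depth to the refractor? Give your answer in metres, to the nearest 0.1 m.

θ_c = arcsin(639/3220) = 11.45°; cos θ_c = 0.9801.
tᵢ = 2h cos θ_c/V₁ ⇒ h = tᵢ·V₁/(2 cos θ_c) = 0.0976·639/(2·0.9801) = 31.82 m.

31.8 m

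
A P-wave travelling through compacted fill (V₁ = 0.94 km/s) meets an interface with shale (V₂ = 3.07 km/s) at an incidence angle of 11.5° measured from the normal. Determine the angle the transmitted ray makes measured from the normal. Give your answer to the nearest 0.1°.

sin θ₁/V₁ = sin θ₂/V₂ ⇒ sin θ₂ = 3.07·sin 11.5°/0.94 = 3.07·0.1994/0.94 = 0.6511.
θ₂ = arcsin 0.6511 = 40.63° from the normal.

40.6°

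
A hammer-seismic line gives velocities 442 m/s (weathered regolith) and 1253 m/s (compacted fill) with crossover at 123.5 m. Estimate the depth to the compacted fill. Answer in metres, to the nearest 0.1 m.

42.7 m

h = (x_cross/2)·√((V₂−V₁)/(V₂+V₁)).
(V₂−V₁)/(V₂+V₁) = (1253−442)/(1253+442) = 0.4785; √ = 0.6917.
h = (123.5/2)·0.6917 = 42.71 m.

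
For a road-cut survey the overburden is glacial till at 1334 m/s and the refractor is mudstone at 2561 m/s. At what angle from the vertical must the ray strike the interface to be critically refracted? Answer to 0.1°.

31.4°

At critical incidence the refracted ray runs along the interface (θ₂ = 90°), so sin θ_c = V₁/V₂.
θ_c = arcsin(1334/2561) = arcsin 0.5209 = 31.39°.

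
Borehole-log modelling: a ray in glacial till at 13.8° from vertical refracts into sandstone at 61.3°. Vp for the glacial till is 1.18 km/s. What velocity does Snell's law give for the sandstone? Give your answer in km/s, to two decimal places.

sin 13.8° = 0.2385; sin 61.3° = 0.8771.
V₂ = V₁·(sin θ₂/sin θ₁) = 1.18·(0.8771/0.2385) = 4.34 km/s.

4.34 km/s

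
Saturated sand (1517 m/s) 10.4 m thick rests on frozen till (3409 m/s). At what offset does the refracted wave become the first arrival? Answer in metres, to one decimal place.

θ_c = arcsin(1517/3409) = 26.42°, so cos θ_c = 0.8955 and tᵢ = 2h cos θ_c/V₁ = 0.0123 s.
At crossover x/V₁ = x/V₂ + tᵢ ⇒ x = tᵢ/(1/V₁ − 1/V₂) = 0.01228/(6.5920e-04 − 2.9334e-04) = 33.56 m.

33.6 m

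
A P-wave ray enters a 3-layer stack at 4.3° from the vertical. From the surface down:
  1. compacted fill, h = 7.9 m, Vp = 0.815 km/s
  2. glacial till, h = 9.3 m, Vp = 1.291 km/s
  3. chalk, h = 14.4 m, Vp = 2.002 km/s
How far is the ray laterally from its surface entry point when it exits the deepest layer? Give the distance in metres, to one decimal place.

p = sin θ₁/V₁ = sin 4.3°/0.815 = 9.1998e-02 s/km is conserved through the stack.
Layer 1: θ = 4.30°; offset = 7.9·tan 4.30° = 0.594 m.
Layer 2: sin θ = p·1.291 = 0.1188 → θ = 6.82°; offset = 9.3·tan 6.82° = 1.112 m.
Layer 3: sin θ = p·2.002 = 0.1842 → θ = 10.61°; offset = 14.4·tan 10.61° = 2.698 m.
Total horizontal offset = 4.405 m.

4.4 m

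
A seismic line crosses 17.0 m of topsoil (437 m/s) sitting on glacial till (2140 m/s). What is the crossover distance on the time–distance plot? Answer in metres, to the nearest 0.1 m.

θ_c = arcsin(437/2140) = 11.78°, so cos θ_c = 0.9789 and tᵢ = 2h cos θ_c/V₁ = 0.0762 s.
At crossover x/V₁ = x/V₂ + tᵢ ⇒ x = tᵢ/(1/V₁ − 1/V₂) = 0.07616/(2.2883e-03 − 4.6729e-04) = 41.82 m.

41.8 m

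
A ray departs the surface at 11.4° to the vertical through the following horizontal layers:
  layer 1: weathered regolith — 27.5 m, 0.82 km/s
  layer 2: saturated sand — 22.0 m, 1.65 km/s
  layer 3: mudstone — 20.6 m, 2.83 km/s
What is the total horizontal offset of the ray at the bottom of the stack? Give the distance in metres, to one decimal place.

34.3 m

Apply Snell's law at each interface; in layer i the horizontal offset is hᵢ·tan θᵢ.
Layer 1: θ = 11.40°; offset = 27.5·tan 11.40° = 5.545 m.
Layer 2: sin θ = 1.65·sin 11.4°/0.82 = 0.3977, θ = 23.44°; offset = 22.0·tan 23.44° = 9.537 m.
Layer 3: sin θ = 2.83·sin 11.4°/0.82 = 0.6822, θ = 43.01°; offset = 20.6·tan 43.01° = 19.218 m.
Total horizontal offset = 34.300 m.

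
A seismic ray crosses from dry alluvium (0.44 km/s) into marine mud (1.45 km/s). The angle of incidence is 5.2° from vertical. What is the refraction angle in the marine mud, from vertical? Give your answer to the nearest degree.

sin θ₁/V₁ = sin θ₂/V₂ ⇒ sin θ₂ = 1.45·sin 5.2°/0.44 = 1.45·0.0906/0.44 = 0.2987.
θ₂ = sin⁻¹(0.2987) = 17.38° (from vertical).

17°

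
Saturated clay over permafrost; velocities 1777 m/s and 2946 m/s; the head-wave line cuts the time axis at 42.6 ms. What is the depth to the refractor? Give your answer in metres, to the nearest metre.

47 m

θ_c = arcsin(1777/2946) = 37.10°; cos θ_c = 0.7976.
tᵢ = 2h cos θ_c/V₁ ⇒ h = tᵢ·V₁/(2 cos θ_c) = 0.0426·1777/(2·0.7976) = 47.46 m.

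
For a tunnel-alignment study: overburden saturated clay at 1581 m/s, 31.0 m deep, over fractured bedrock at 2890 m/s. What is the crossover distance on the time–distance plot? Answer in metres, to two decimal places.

x_cross = 2h·√((V₂+V₁)/(V₂−V₁)).
(V₂+V₁)/(V₂−V₁) = (2890+1581)/(2890−1581) = 3.4156; √ = 1.8481.
x_cross = 2·31.0·1.8481 = 114.58 m.

114.58 m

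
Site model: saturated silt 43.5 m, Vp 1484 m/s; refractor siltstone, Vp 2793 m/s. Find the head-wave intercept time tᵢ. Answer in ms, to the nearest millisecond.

50 ms

θ_c = arcsin(V₁/V₂) = arcsin(1484/2793) = 32.10°; cos θ_c = 0.8472.
tᵢ = 2h·cos θ_c / V₁ = 2·43.5·0.8472 / 1484 = 0.04967 s.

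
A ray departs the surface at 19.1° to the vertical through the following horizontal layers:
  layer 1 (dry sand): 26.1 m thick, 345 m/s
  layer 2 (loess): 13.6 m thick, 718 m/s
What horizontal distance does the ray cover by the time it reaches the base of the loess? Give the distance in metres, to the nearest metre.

p = sin θ₁/V₁ = sin 19.1°/345 = 9.4846e-04 s/m is conserved through the stack.
Layer 1: θ = 19.10°; offset = 26.1·tan 19.10° = 9.038 m.
Layer 2: sin θ = p·718 = 0.6810 → θ = 42.92°; offset = 13.6·tan 42.92° = 12.647 m.
Σ offsets = 21.685 m.

22 m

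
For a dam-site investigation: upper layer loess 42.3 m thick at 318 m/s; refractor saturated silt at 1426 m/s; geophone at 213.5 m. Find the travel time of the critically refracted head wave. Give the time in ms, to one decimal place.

409.1 ms

t = x/V₂ + 2h·√(V₂²−V₁²)/(V₁V₂).
√(V₂²−V₁²) = √(1426²−318²) = 1390.1 m/s; delay term = 2·42.3·1390.1/(318·1426) = 0.25934 s.
t = 213.5/1426 + 0.25934 = 0.40906 s.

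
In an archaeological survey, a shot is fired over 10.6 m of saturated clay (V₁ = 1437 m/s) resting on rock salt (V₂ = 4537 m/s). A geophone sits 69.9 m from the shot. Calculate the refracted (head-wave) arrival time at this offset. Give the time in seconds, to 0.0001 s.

0.0294 s

θ_c = arcsin(V₁/V₂) = arcsin(1437/4537) = 18.47°, cos θ_c = 0.9485.
Intercept time tᵢ = 2h cos θ_c / V₁ = 2·10.6·0.9485/1437 = 0.01399 s.
t = x/V₂ + tᵢ = 69.9/4537 + 0.01399 = 0.02940 s.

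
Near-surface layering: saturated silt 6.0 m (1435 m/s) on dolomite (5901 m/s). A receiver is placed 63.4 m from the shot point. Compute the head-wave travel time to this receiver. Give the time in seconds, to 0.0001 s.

0.0189 s

t = x/V₂ + 2h·√(V₂²−V₁²)/(V₁V₂).
√(V₂²−V₁²) = √(5901²−1435²) = 5723.9 m/s; delay term = 2·6.0·5723.9/(1435·5901) = 0.00811 s.
t = 63.4/5901 + 0.00811 = 0.01886 s.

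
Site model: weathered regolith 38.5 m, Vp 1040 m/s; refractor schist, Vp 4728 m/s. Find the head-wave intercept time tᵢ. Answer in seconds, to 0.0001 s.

0.0722 s

tᵢ = 2h·√(V₂²−V₁²)/(V₁V₂).
√(V₂²−V₁²) = √(4728²−1040²) = 4612.2 m/s.
tᵢ = 2·38.5·4612.2/(1040·4728) = 0.07223 s.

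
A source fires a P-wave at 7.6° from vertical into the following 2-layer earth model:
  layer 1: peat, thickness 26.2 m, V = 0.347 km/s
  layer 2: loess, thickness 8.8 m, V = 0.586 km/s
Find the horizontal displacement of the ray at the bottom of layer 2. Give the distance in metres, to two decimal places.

5.51 m

Apply Snell's law at each interface; in layer i the horizontal offset is hᵢ·tan θᵢ.
Layer 1: θ = 7.60°; offset = 26.2·tan 7.60° = 3.4958 m.
Layer 2: sin θ = 0.586·sin 7.6°/0.347 = 0.2233, θ = 12.91°; offset = 8.8·tan 12.91° = 2.0164 m.
Summing the layer offsets gives 5.5122 m.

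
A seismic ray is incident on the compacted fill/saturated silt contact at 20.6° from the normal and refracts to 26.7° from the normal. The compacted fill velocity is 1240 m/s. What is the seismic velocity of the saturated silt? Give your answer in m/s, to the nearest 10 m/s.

1580 m/s

Snell's law: sin 20.6°/V₁ = sin 26.7°/V₂.
V₂ = V₁·sin 26.7°/sin 20.6° = 1240 × 1.2770 = 1583.54 m/s.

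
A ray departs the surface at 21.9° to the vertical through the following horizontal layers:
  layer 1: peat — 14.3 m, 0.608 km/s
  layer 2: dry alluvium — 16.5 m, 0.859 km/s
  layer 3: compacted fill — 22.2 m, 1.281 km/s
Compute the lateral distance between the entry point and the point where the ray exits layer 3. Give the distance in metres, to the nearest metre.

Ray parameter p = sin 21.9° / 0.608 km/s = 6.1347e-01 s/km.
Layer 1: θ = 21.90°; offset = 14.3·tan 21.90° = 5.749 m.
Layer 2: sin θ = p·0.859 = 0.5270 → θ = 31.80°; offset = 16.5·tan 31.80° = 10.231 m.
Layer 3: sin θ = p·1.281 = 0.7859 → θ = 51.80°; offset = 22.2·tan 51.80° = 28.211 m.
Total horizontal offset = 44.190 m.

44 m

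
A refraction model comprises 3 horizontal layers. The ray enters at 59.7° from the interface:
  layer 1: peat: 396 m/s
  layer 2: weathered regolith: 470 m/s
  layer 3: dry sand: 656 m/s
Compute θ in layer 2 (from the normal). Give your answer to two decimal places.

From the normal: θ₁ = 90° − 59.7° = 30.3°.
Snell's law across each interface conserves sin θ / V, so sin θ_2 = V_2·sin θ₁/V₁.
sin θ_2 = 470 × sin 30.3° / 396 = 0.5988.
θ_2 = arcsin 0.5988 = 36.78°.

36.78°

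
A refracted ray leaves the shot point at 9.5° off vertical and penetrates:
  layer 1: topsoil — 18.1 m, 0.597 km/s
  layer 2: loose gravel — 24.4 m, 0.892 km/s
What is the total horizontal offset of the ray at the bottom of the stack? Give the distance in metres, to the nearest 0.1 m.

9.2 m

Ray parameter p = sin 9.5° / 0.597 km/s = 2.7646e-01 s/km.
Layer 1: θ = 9.50°; offset = 18.1·tan 9.50° = 3.029 m.
Layer 2: sin θ = p·0.892 = 0.2466 → θ = 14.28°; offset = 24.4·tan 14.28° = 6.209 m.
Σ offsets = 9.238 m.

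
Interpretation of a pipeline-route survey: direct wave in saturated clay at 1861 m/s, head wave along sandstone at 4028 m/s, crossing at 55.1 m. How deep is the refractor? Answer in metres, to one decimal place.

h = (x_cross/2)·√((V₂−V₁)/(V₂+V₁)).
(V₂−V₁)/(V₂+V₁) = (4028−1861)/(4028+1861) = 0.3680; √ = 0.6066.
h = (55.1/2)·0.6066 = 16.71 m.

16.7 m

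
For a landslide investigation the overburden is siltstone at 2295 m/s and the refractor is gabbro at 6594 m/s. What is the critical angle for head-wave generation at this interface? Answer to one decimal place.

Critical incidence: sin θ_c = V₁/V₂ = 2295/6594 = 0.3480.
θ_c = arcsin 0.3480 = 20.37°.

20.4°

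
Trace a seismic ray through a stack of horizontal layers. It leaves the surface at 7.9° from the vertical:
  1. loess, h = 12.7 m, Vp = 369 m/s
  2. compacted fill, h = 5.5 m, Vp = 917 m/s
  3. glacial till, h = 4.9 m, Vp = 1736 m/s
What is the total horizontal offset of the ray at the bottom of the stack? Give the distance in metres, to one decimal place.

Apply Snell's law at each interface; in layer i the horizontal offset is hᵢ·tan θᵢ.
Layer 1: θ = 7.90°; offset = 12.7·tan 7.90° = 1.762 m.
Layer 2: sin θ = 917·sin 7.9°/369 = 0.3416, θ = 19.97°; offset = 5.5·tan 19.97° = 1.999 m.
Layer 3: sin θ = 1736·sin 7.9°/369 = 0.6466, θ = 40.29°; offset = 4.9·tan 40.29° = 4.154 m.
Total horizontal offset = 7.915 m.

7.9 m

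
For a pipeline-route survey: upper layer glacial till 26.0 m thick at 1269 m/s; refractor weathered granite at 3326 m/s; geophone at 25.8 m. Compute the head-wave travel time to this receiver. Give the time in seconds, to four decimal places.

0.0456 s

θ_c = arcsin(V₁/V₂) = arcsin(1269/3326) = 22.43°, cos θ_c = 0.9244.
Intercept time tᵢ = 2h cos θ_c / V₁ = 2·26.0·0.9244/1269 = 0.03788 s.
t = x/V₂ + tᵢ = 25.8/3326 + 0.03788 = 0.04563 s.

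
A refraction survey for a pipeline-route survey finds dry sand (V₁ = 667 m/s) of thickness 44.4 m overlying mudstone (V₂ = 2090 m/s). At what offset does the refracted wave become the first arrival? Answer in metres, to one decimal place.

θ_c = arcsin(667/2090) = 18.61°, so cos θ_c = 0.9477 and tᵢ = 2h cos θ_c/V₁ = 0.1262 s.
At crossover x/V₁ = x/V₂ + tᵢ ⇒ x = tᵢ/(1/V₁ − 1/V₂) = 0.12617/(1.4993e-03 − 4.7847e-04) = 123.60 m.

123.6 m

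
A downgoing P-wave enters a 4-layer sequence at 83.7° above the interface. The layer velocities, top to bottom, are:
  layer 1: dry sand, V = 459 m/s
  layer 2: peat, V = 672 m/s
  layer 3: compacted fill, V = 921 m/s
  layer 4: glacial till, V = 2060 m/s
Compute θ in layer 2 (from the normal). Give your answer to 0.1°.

9.2°

From the normal: θ₁ = 90° − 83.7° = 6.3°.
Ray parameter p = sin 6.3° / 459 = 2.3907e-04 s/m.
sin θ_2 = p·V_2 = 2.3907e-04 × 672 = 0.1607.
θ_2 = arcsin 0.1607 = 9.25°.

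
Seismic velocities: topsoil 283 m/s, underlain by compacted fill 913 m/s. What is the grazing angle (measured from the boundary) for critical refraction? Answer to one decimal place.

71.9°

At critical incidence the refracted ray runs along the interface (θ₂ = 90°), so sin θ_c = V₁/V₂.
θ_c = arcsin(283/913) = arcsin 0.3100 = 18.06°.
Measured from the interface: 90° − 18.06° = 71.94°.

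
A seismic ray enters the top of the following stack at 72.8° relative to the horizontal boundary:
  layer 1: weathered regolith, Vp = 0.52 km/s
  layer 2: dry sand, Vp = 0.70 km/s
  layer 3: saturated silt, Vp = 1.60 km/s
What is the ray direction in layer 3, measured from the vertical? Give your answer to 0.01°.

From the normal: θ₁ = 90° − 72.8° = 17.2°.
Snell's law across each interface conserves sin θ / V, so sin θ_3 = V_3·sin θ₁/V₁.
sin θ_3 = 1.60 × sin 17.2° / 0.52 = 0.9099.
θ_3 = arcsin 0.9099 = 65.49°.

65.49°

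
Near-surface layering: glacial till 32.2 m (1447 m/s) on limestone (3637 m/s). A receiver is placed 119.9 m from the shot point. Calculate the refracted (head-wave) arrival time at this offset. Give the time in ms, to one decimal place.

73.8 ms

θ_c = arcsin(V₁/V₂) = arcsin(1447/3637) = 23.44°, cos θ_c = 0.9174.
Intercept time tᵢ = 2h cos θ_c / V₁ = 2·32.2·0.9174/1447 = 0.04083 s.
t = x/V₂ + tᵢ = 119.9/3637 + 0.04083 = 0.07380 s.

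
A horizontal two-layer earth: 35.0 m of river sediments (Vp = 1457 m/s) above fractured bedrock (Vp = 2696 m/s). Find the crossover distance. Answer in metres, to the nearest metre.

θ_c = arcsin(1457/2696) = 32.71°, so cos θ_c = 0.8414 and tᵢ = 2h cos θ_c/V₁ = 0.0404 s.
At crossover x/V₁ = x/V₂ + tᵢ ⇒ x = tᵢ/(1/V₁ − 1/V₂) = 0.04042/(6.8634e-04 − 3.7092e-04) = 128.16 m.

128 m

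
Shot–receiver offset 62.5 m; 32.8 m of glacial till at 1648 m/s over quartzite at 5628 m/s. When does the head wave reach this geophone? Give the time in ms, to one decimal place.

θ_c = arcsin(V₁/V₂) = arcsin(1648/5628) = 17.03°, cos θ_c = 0.9562.
Intercept time tᵢ = 2h cos θ_c / V₁ = 2·32.8·0.9562/1648 = 0.03806 s.
t = x/V₂ + tᵢ = 62.5/5628 + 0.03806 = 0.04917 s.

49.2 ms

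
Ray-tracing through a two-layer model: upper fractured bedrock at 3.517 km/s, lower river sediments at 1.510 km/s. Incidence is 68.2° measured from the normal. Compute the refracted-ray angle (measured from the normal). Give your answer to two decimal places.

23.49°

Snell's law: sin θ₂ = (V₂/V₁)·sin θ₁ = (1.510/3.517)·sin 68.2° = 0.3986.
θ₂ = arcsin 0.3986 = 23.49° from the normal.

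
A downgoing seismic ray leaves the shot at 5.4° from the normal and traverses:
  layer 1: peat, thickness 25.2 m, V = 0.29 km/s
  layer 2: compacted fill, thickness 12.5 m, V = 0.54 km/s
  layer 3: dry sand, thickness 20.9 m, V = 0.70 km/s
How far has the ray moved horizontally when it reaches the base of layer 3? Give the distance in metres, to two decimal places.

p = sin θ₁/V₁ = sin 5.4°/0.29 = 3.2451e-01 s/km is conserved through the stack.
Layer 1: θ = 5.40°; offset = 25.2·tan 5.40° = 2.3821 m.
Layer 2: sin θ = p·0.54 = 0.1752 → θ = 10.09°; offset = 12.5·tan 10.09° = 2.2249 m.
Layer 3: sin θ = p·0.70 = 0.2272 → θ = 13.13°; offset = 20.9·tan 13.13° = 4.8750 m.
Total horizontal offset = 9.4820 m.

9.48 m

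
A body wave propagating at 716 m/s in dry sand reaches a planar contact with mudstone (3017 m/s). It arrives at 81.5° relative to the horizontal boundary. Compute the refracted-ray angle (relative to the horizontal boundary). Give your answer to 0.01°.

51.48°

Convert to the normal: θ₁ = 90° − 81.5° = 8.5°.
sin θ₁/V₁ = sin θ₂/V₂ ⇒ sin θ₂ = 3017·sin 8.5°/716 = 3017·0.1478/716 = 0.6228.
θ₂ = sin⁻¹(0.6228) = 38.52° (from vertical).
From the interface: 90° − 38.52° = 51.48°.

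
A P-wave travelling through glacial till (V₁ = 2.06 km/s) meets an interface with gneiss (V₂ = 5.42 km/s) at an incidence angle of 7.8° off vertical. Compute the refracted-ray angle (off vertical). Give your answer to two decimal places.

sin θ₁/V₁ = sin θ₂/V₂ ⇒ sin θ₂ = 5.42·sin 7.8°/2.06 = 5.42·0.1357/2.06 = 0.3571.
θ₂ = arcsin 0.3571 = 20.92° from the normal.

20.92°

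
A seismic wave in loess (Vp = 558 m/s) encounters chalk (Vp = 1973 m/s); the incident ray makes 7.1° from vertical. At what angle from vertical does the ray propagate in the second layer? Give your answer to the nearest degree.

26°

sin θ₁/V₁ = sin θ₂/V₂ ⇒ sin θ₂ = 1973·sin 7.1°/558 = 1973·0.1236/558 = 0.4370.
θ₂ = arcsin 0.4370 = 25.91° from the normal.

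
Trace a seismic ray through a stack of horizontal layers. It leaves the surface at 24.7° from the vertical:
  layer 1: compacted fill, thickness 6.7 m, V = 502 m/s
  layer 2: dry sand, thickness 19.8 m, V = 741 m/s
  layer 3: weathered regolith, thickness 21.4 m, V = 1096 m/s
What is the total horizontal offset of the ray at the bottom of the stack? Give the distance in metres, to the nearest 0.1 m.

Apply Snell's law at each interface; in layer i the horizontal offset is hᵢ·tan θᵢ.
Layer 1: θ = 24.70°; offset = 6.7·tan 24.70° = 3.082 m.
Layer 2: sin θ = 741·sin 24.7°/502 = 0.6168, θ = 38.08°; offset = 19.8·tan 38.08° = 15.516 m.
Layer 3: sin θ = 1096·sin 24.7°/502 = 0.9123, θ = 65.83°; offset = 21.4·tan 65.83° = 47.678 m.
Total horizontal offset = 66.276 m.

66.3 m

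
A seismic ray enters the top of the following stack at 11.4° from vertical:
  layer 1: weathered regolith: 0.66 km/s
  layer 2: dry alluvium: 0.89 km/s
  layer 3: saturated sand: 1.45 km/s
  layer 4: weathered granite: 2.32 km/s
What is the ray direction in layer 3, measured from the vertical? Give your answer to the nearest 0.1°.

25.7°

Snell's law across each interface conserves sin θ / V, so sin θ_3 = V_3·sin θ₁/V₁.
sin θ_3 = 1.45 × sin 11.4° / 0.66 = 0.4342.
θ_3 = arcsin 0.4342 = 25.74°.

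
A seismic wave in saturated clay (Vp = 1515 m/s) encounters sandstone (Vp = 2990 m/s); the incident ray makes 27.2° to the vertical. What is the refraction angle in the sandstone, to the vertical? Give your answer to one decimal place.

64.4°

Snell's law: sin θ₂ = (V₂/V₁)·sin θ₁ = (2990/1515)·sin 27.2° = 0.9021.
θ₂ = arcsin 0.9021 = 64.44° from the normal.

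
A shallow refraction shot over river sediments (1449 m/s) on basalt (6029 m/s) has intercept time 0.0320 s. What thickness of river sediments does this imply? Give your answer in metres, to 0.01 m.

h = tᵢ·V₁·V₂ / (2·√(V₂²−V₁²)).
√(V₂²−V₁²) = √(6029² − 1449²) = 5852.3 m/s.
h = 0.032 s × 1449 × 6029 / (2 × 5852.3) = 23.88 m.

23.88 m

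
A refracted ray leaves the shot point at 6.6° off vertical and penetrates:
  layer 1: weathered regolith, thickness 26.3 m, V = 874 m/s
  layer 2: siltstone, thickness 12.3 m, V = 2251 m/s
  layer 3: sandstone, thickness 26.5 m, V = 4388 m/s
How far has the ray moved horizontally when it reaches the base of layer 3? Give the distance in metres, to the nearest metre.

p = sin θ₁/V₁ = sin 6.6°/874 = 1.3151e-04 s/m is conserved through the stack.
Layer 1: θ = 6.60°; offset = 26.3·tan 6.60° = 3.043 m.
Layer 2: sin θ = p·2251 = 0.2960 → θ = 17.22°; offset = 12.3·tan 17.22° = 3.812 m.
Layer 3: sin θ = p·4388 = 0.5771 → θ = 35.24°; offset = 26.5·tan 35.24° = 18.724 m.
Σ offsets = 25.579 m.

26 m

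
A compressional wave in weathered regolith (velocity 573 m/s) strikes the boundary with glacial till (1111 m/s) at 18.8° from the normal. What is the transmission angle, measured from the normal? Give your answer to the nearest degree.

sin θ₁/V₁ = sin θ₂/V₂ ⇒ sin θ₂ = 1111·sin 18.8°/573 = 1111·0.3223/573 = 0.6248.
θ₂ = arcsin 0.6248 = 38.67° from the normal.

39°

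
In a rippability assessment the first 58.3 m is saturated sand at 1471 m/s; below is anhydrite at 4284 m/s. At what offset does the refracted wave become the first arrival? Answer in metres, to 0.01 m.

θ_c = arcsin(1471/4284) = 20.08°, so cos θ_c = 0.9392 and tᵢ = 2h cos θ_c/V₁ = 0.0744 s.
At crossover x/V₁ = x/V₂ + tᵢ ⇒ x = tᵢ/(1/V₁ − 1/V₂) = 0.07445/(6.7981e-04 − 2.3343e-04) = 166.78 m.

166.78 m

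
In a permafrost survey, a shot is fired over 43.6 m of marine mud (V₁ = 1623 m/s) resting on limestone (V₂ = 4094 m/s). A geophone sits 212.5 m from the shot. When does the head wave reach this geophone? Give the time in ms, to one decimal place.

101.2 ms

t = x/V₂ + 2h·√(V₂²−V₁²)/(V₁V₂).
√(V₂²−V₁²) = √(4094²−1623²) = 3758.6 m/s; delay term = 2·43.6·3758.6/(1623·4094) = 0.04933 s.
t = 212.5/4094 + 0.04933 = 0.10123 s.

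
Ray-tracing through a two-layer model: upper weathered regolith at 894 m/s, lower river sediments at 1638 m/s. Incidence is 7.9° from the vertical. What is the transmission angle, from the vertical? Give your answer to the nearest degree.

sin θ₁/V₁ = sin θ₂/V₂ ⇒ sin θ₂ = 1638·sin 7.9°/894 = 1638·0.1374/894 = 0.2518.
θ₂ = arcsin 0.2518 = 14.59° from the normal.

15°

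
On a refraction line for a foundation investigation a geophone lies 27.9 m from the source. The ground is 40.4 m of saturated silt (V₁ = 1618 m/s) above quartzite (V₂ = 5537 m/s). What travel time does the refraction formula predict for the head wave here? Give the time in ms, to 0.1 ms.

52.8 ms

θ_c = arcsin(V₁/V₂) = arcsin(1618/5537) = 16.99°, cos θ_c = 0.9564.
Intercept time tᵢ = 2h cos θ_c / V₁ = 2·40.4·0.9564/1618 = 0.04776 s.
t = x/V₂ + tᵢ = 27.9/5537 + 0.04776 = 0.05280 s.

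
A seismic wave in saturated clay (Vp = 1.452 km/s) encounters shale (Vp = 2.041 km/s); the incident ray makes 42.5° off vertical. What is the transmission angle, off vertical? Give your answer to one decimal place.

sin θ₁/V₁ = sin θ₂/V₂ ⇒ sin θ₂ = 2.041·sin 42.5°/1.452 = 2.041·0.6756/1.452 = 0.9496.
θ₂ = sin⁻¹(0.9496) = 71.74° (from vertical).

71.7°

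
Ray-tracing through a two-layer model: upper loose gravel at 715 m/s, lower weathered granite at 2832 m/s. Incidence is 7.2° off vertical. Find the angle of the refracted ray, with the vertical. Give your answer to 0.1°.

29.8°

sin θ₁/V₁ = sin θ₂/V₂ ⇒ sin θ₂ = 2832·sin 7.2°/715 = 2832·0.1253/715 = 0.4964.
θ₂ = arcsin 0.4964 = 29.76° from the normal.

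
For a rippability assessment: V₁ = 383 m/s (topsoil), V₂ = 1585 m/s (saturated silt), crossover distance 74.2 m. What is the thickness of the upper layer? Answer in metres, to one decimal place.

29.0 m

x_cross = 2h·√((V₂+V₁)/(V₂−V₁)) → h = x_cross / (2·√((V₂+V₁)/(V₂−V₁))).
√((V₂+V₁)/(V₂−V₁)) = √((1585+383)/(1585−383)) = 1.2796.
h = 74.2 / (2·1.2796) = 28.99 m.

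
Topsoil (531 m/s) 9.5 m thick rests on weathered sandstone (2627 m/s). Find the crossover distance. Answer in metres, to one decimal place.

θ_c = arcsin(531/2627) = 11.66°, so cos θ_c = 0.9794 and tᵢ = 2h cos θ_c/V₁ = 0.0350 s.
At crossover x/V₁ = x/V₂ + tᵢ ⇒ x = tᵢ/(1/V₁ − 1/V₂) = 0.03504/(1.8832e-03 − 3.8066e-04) = 23.32 m.

23.3 m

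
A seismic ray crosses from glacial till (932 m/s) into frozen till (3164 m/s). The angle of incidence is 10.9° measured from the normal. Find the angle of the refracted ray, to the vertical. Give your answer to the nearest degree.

40°

Snell's law: sin θ₂ = (V₂/V₁)·sin θ₁ = (3164/932)·sin 10.9° = 0.6420.
θ₂ = sin⁻¹(0.6420) = 39.94° (from vertical).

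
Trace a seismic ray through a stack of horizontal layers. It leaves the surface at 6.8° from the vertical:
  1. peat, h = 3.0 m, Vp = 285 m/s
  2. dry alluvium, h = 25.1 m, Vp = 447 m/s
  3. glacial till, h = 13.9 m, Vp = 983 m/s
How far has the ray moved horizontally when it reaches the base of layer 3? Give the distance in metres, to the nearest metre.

11 m

p = sin θ₁/V₁ = sin 6.8°/285 = 4.1545e-04 s/m is conserved through the stack.
Layer 1: θ = 6.80°; offset = 3.0·tan 6.80° = 0.358 m.
Layer 2: sin θ = p·447 = 0.1857 → θ = 10.70°; offset = 25.1·tan 10.70° = 4.744 m.
Layer 3: sin θ = p·983 = 0.4084 → θ = 24.10°; offset = 13.9·tan 24.10° = 6.219 m.
Total horizontal offset = 11.320 m.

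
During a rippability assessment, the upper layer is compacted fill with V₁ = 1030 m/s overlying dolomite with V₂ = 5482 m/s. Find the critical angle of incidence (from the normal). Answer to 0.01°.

Critical incidence: sin θ_c = V₁/V₂ = 1030/5482 = 0.1879.
θ_c = arcsin 0.1879 = 10.83°.

10.83°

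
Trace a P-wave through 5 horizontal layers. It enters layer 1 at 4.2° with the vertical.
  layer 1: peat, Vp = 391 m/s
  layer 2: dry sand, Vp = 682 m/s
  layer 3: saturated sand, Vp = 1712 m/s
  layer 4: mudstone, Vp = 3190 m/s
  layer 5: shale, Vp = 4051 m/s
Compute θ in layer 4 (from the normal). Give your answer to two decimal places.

Snell's law across each interface conserves sin θ / V, so sin θ_4 = V_4·sin θ₁/V₁.
sin θ_4 = 3190 × sin 4.2° / 391 = 0.5975.
θ_4 = 36.69° from the vertical.

36.69°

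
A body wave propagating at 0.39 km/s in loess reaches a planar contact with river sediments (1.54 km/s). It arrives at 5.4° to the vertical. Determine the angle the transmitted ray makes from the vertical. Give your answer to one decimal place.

Snell's law: sin θ₂ = (V₂/V₁)·sin θ₁ = (1.54/0.39)·sin 5.4° = 0.3716.
θ₂ = arcsin 0.3716 = 21.81° from the normal.

21.8°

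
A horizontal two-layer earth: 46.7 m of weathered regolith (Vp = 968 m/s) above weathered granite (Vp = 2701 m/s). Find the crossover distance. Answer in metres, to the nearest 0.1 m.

135.9 m

θ_c = arcsin(968/2701) = 21.00°, so cos θ_c = 0.9336 and tᵢ = 2h cos θ_c/V₁ = 0.0901 s.
At crossover x/V₁ = x/V₂ + tᵢ ⇒ x = tᵢ/(1/V₁ − 1/V₂) = 0.09008/(1.0331e-03 − 3.7023e-04) = 135.90 m.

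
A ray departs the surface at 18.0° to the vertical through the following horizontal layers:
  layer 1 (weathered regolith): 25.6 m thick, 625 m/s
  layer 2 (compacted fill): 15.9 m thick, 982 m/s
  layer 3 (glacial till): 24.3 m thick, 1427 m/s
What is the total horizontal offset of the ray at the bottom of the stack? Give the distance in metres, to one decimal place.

41.3 m

p = sin θ₁/V₁ = sin 18.0°/625 = 4.9443e-04 s/m is conserved through the stack.
Layer 1: θ = 18.00°; offset = 25.6·tan 18.00° = 8.318 m.
Layer 2: sin θ = p·982 = 0.4855 → θ = 29.05°; offset = 15.9·tan 29.05° = 8.831 m.
Layer 3: sin θ = p·1427 = 0.7055 → θ = 44.87°; offset = 24.3·tan 44.87° = 24.193 m.
Total horizontal offset = 41.342 m.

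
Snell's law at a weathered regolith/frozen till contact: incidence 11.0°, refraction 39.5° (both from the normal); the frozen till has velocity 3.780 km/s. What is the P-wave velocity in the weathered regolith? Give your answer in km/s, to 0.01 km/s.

1.13 km/s

Snell's law: sin 11.0°/V₁ = sin 39.5°/V₂.
V₁ = V₂·sin 11.0°/sin 39.5° = 3.780 × 0.3000 = 1.13 km/s.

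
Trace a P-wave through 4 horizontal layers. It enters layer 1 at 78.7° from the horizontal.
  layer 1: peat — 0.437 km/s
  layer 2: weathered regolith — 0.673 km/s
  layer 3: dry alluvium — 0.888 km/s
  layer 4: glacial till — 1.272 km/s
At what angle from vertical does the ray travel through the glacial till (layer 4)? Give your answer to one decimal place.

34.8°

From the normal: θ₁ = 90° − 78.7° = 11.3°.
Snell's law across each interface conserves sin θ / V, so sin θ_4 = V_4·sin θ₁/V₁.
sin θ_4 = 1.272 × sin 11.3° / 0.437 = 0.5704.
θ_4 = 34.77° from the vertical.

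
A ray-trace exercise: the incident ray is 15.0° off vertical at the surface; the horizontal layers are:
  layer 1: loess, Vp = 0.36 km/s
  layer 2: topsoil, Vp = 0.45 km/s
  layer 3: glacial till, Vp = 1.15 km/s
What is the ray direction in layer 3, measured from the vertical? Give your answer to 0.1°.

Snell's law across each interface conserves sin θ / V, so sin θ_3 = V_3·sin θ₁/V₁.
sin θ_3 = 1.15 × sin 15.0° / 0.36 = 0.8268.
θ_3 = arcsin 0.8268 = 55.77°.

55.8°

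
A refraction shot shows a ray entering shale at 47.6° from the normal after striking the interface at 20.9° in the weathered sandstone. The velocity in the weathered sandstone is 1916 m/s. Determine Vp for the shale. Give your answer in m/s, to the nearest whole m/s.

Snell's law: sin 20.9°/V₁ = sin 47.6°/V₂.
V₂ = V₁·sin 47.6°/sin 20.9° = 1916 × 2.0700 = 3966.16 m/s.

3966 m/s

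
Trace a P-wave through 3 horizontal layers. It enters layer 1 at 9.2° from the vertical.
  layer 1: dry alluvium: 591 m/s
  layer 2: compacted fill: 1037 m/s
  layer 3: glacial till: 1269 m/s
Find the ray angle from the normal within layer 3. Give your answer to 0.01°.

Snell's law across each interface conserves sin θ / V, so sin θ_3 = V_3·sin θ₁/V₁.
sin θ_3 = 1269 × sin 9.2° / 591 = 0.3433.
θ_3 = 20.08° from the vertical.

20.08°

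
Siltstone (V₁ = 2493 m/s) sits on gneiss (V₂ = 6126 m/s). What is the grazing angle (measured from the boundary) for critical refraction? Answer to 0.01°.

65.99°

Critical incidence: sin θ_c = V₁/V₂ = 2493/6126 = 0.4070.
θ_c = arcsin 0.4070 = 24.01°.
Measured from the interface: 90° − 24.01° = 65.99°.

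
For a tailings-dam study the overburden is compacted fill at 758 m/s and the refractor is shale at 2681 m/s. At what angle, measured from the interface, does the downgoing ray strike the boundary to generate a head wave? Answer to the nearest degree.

74°

Critical incidence: sin θ_c = V₁/V₂ = 758/2681 = 0.2827.
θ_c = arcsin 0.2827 = 16.42°.
Measured from the interface: 90° − 16.42° = 73.58°.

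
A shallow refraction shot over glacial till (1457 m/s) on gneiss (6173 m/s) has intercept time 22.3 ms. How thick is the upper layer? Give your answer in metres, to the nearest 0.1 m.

16.7 m

h = tᵢ·V₁·V₂ / (2·√(V₂²−V₁²)).
√(V₂²−V₁²) = √(6173² − 1457²) = 5998.6 m/s.
h = 0.0223 s × 1457 × 6173 / (2 × 5998.6) = 16.72 m.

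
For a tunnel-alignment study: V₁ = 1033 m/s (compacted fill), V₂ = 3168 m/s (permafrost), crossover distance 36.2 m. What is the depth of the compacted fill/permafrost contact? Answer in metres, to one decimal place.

12.9 m

x_cross = 2h·√((V₂+V₁)/(V₂−V₁)) → h = x_cross / (2·√((V₂+V₁)/(V₂−V₁))).
√((V₂+V₁)/(V₂−V₁)) = √((3168+1033)/(3168−1033)) = 1.4027.
h = 36.2 / (2·1.4027) = 12.90 m.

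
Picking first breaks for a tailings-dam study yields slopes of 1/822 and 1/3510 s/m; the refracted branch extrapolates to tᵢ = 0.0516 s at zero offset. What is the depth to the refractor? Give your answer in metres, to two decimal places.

21.81 m

h = tᵢ·V₁·V₂ / (2·√(V₂²−V₁²)).
√(V₂²−V₁²) = √(3510² − 822²) = 3412.4 m/s.
h = 0.0516 s × 822 × 3510 / (2 × 3412.4) = 21.81 m.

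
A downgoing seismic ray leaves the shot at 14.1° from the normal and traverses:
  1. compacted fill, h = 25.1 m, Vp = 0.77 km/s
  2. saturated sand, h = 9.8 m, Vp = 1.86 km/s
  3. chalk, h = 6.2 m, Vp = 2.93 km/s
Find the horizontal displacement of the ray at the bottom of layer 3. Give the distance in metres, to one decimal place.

28.8 m

Ray parameter p = sin 14.1° / 0.77 km/s = 3.1638e-01 s/km.
Layer 1: θ = 14.10°; offset = 25.1·tan 14.10° = 6.305 m.
Layer 2: sin θ = p·1.86 = 0.5885 → θ = 36.05°; offset = 9.8·tan 36.05° = 7.133 m.
Layer 3: sin θ = p·2.93 = 0.9270 → θ = 67.97°; offset = 6.2·tan 67.97° = 15.324 m.
Total horizontal offset = 28.762 m.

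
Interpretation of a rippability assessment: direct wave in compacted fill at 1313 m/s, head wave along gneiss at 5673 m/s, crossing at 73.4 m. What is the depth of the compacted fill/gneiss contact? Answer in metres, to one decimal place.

29.0 m

x_cross = 2h·√((V₂+V₁)/(V₂−V₁)) → h = x_cross / (2·√((V₂+V₁)/(V₂−V₁))).
√((V₂+V₁)/(V₂−V₁)) = √((5673+1313)/(5673−1313)) = 1.2658.
h = 73.4 / (2·1.2658) = 28.99 m.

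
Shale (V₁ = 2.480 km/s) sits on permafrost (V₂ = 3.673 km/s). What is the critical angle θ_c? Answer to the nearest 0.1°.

42.5°

Critical incidence: sin θ_c = V₁/V₂ = 2.480/3.673 = 0.6752.
θ_c = arcsin 0.6752 = 42.47°.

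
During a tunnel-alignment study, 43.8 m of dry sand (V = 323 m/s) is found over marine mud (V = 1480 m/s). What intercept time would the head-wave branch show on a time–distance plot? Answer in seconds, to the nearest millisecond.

0.265 s

tᵢ = 2h·√(V₂²−V₁²)/(V₁V₂).
√(V₂²−V₁²) = √(1480²−323²) = 1444.3 m/s.
tᵢ = 2·43.8·1444.3/(323·1480) = 0.26467 s.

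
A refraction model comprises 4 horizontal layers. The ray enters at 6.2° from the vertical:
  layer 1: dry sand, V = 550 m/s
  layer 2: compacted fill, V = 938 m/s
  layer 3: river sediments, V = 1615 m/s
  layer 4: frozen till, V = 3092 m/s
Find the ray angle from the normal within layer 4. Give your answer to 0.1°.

37.4°

Ray parameter p = sin 6.2° / 550 = 1.9636e-04 s/m.
sin θ_4 = p·V_4 = 1.9636e-04 × 3092 = 0.6072.
θ_4 = arcsin 0.6072 = 37.38°.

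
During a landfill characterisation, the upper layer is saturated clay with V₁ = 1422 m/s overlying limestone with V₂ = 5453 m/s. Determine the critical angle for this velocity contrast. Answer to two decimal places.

15.12°

Critical incidence: sin θ_c = V₁/V₂ = 1422/5453 = 0.2608.
θ_c = arcsin 0.2608 = 15.12°.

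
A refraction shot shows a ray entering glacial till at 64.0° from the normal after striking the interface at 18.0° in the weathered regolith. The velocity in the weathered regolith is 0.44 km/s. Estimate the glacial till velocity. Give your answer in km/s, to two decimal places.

Snell's law: sin 18.0°/V₁ = sin 64.0°/V₂.
V₂ = V₁·sin 64.0°/sin 18.0° = 0.44 × 2.9086 = 1.28 km/s.

1.28 km/s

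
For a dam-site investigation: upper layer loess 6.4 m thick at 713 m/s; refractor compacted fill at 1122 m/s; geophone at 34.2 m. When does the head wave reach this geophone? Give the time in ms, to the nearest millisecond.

44 ms

t = x/V₂ + 2h·√(V₂²−V₁²)/(V₁V₂).
√(V₂²−V₁²) = √(1122²−713²) = 866.3 m/s; delay term = 2·6.4·866.3/(713·1122) = 0.01386 s.
t = 34.2/1122 + 0.01386 = 0.04434 s.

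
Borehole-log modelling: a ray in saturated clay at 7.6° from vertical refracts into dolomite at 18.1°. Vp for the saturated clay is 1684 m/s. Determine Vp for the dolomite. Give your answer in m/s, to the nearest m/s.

sin 7.6° = 0.1323; sin 18.1° = 0.3107.
V₂ = V₁·(sin θ₂/sin θ₁) = 1684·(0.3107/0.1323) = 3955.79 m/s.

3956 m/s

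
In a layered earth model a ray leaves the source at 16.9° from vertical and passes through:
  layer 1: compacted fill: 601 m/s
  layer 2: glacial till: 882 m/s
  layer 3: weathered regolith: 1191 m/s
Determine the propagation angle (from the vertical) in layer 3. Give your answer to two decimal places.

Snell's law across each interface conserves sin θ / V, so sin θ_3 = V_3·sin θ₁/V₁.
sin θ_3 = 1191 × sin 16.9° / 601 = 0.5761.
θ_3 = arcsin 0.5761 = 35.18°.

35.18°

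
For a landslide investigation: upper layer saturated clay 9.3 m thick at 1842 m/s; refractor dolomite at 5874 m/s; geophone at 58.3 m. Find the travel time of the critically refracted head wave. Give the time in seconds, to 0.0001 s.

0.0195 s

θ_c = arcsin(V₁/V₂) = arcsin(1842/5874) = 18.28°, cos θ_c = 0.9496.
Intercept time tᵢ = 2h cos θ_c / V₁ = 2·9.3·0.9496/1842 = 0.00959 s.
t = x/V₂ + tᵢ = 58.3/5874 + 0.00959 = 0.01951 s.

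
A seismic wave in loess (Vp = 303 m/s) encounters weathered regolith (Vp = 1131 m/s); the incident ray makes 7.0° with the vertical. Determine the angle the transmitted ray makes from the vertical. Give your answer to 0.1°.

27.1°

Snell's law: sin θ₂ = (V₂/V₁)·sin θ₁ = (1131/303)·sin 7.0° = 0.4549.
θ₂ = sin⁻¹(0.4549) = 27.06° (from vertical).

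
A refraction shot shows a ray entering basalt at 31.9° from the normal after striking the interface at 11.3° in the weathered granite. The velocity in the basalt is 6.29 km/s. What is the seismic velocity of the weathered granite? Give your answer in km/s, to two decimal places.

2.33 km/s

Snell's law: sin 11.3°/V₁ = sin 31.9°/V₂.
V₁ = V₂·sin 11.3°/sin 31.9° = 6.29 × 0.3708 = 2.33 km/s.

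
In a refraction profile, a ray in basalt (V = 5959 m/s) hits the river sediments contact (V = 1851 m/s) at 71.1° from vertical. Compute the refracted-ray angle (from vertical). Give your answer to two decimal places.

17.09°

sin θ₁/V₁ = sin θ₂/V₂ ⇒ sin θ₂ = 1851·sin 71.1°/5959 = 1851·0.9461/5959 = 0.2939.
θ₂ = arcsin 0.2939 = 17.09° from the normal.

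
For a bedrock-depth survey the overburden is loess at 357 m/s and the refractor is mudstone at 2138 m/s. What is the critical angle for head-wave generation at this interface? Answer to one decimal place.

At critical incidence the refracted ray runs along the interface (θ₂ = 90°), so sin θ_c = V₁/V₂.
θ_c = arcsin(357/2138) = arcsin 0.1670 = 9.61°.

9.6°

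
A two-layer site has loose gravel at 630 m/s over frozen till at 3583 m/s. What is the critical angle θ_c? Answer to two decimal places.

At critical incidence the refracted ray runs along the interface (θ₂ = 90°), so sin θ_c = V₁/V₂.
θ_c = arcsin(630/3583) = arcsin 0.1758 = 10.13°.

10.13°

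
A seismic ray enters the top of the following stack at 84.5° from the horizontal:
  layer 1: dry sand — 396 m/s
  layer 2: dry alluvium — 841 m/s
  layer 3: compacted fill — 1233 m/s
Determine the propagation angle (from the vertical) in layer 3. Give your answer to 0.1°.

17.4°

From the normal: θ₁ = 90° − 84.5° = 5.5°.
Ray parameter p = sin 5.5° / 396 = 2.4203e-04 s/m.
sin θ_3 = p·V_3 = 2.4203e-04 × 1233 = 0.2984.
θ_3 = arcsin 0.2984 = 17.36°.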